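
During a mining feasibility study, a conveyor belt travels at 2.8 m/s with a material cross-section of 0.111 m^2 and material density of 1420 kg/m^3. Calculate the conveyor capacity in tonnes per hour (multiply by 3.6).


Volumetric flow = speed * area
= 2.8 * 0.111 = 0.3108 m^3/s
Mass flow = volumetric * density
= 0.3108 * 1420 = 441.336 kg/s
Convert to t/h: multiply by 3.6
Capacity = 441.336 * 3.6
= 1588.8096 t/h

1588.8096 t/h


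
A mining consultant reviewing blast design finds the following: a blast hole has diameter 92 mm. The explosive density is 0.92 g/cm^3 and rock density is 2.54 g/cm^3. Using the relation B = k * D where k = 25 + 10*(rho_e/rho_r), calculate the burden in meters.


First, compute k:
rho_e / rho_r = 0.92 / 2.54 = 0.3622047244
k = 25 + 10 * 0.3622047244 = 28.62204724
Then, compute burden:
B = k * D / 1000 = 28.62204724 * 92 / 1000
= 2633.228346 / 1000
= 2.6332 m

2.6332 m


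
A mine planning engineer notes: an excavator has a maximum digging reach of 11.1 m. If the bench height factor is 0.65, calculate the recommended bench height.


Bench height = reach * factor
= 11.1 * 0.65
= 7.215 m

7.215 m


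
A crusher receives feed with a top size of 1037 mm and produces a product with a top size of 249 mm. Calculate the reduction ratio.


4.1647

Reduction ratio = feed size / product size
= 1037 / 249
= 4.1647


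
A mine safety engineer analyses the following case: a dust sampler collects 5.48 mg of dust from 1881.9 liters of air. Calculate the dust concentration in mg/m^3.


Convert liters to m^3: 1 m^3 = 1000 L
Concentration = mass / volume * 1000
= 5.48 / 1881.9 * 1000
= 0.002911950688 * 1000
= 2.912 mg/m^3

2.912 mg/m^3


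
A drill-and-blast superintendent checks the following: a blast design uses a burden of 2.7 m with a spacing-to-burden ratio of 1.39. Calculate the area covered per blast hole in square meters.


First, find the spacing:
Spacing = burden * ratio = 2.7 * 1.39
= 3.753 m
Then, calculate the area:
Area = burden * spacing = 2.7 * 3.753
= 10.1331 m^2

10.1331 m^2


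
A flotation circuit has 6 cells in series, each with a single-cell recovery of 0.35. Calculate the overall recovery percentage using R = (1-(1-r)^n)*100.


92.4581%

Complement of single-cell recovery:
1 - r = 1 - 0.35 = 0.65
Raise to power n:
(1 - r)^6 = 0.65^6 = 0.07541889063
Overall recovery:
R = (1 - 0.07541889063) * 100
= 92.4581%


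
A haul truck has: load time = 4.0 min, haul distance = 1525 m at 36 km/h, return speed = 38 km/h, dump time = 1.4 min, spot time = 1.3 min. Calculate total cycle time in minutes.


11.6496 min

Convert haul speed to m/min: 36 * 1000/60 = 600 m/min
Haul time = 1525 / 600 = 2.541666667 min
Convert return speed to m/min: 38 * 1000/60 = 633.3333333 m/min
Return time = 1525 / 633.3333333 = 2.407894737 min
Total cycle time:
= 4.0 + 2.541666667 + 1.4 + 2.407894737 + 1.3
= 11.6496 min


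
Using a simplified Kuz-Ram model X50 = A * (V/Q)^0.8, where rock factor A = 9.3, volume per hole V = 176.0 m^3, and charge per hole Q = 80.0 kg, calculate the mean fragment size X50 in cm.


17.4752 cm

Compute V/Q:
V/Q = 176.0 / 80.0 = 2.2
Raise to the power 0.8:
(V/Q)^0.8 = 2.2^0.8 = 1.87904917
Multiply by A:
X50 = 9.3 * 1.87904917
= 17.4752 cm


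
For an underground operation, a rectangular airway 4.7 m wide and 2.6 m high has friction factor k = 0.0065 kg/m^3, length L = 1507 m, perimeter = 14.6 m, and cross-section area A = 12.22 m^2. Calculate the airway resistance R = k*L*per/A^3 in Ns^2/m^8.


0.0784 Ns^2/m^8

Compute the numerator:
k * L * per = 0.0065 * 1507 * 14.6
= 143.0143
Compute the denominator:
A^3 = 12.22^3 = 1824.793048
Resistance:
R = 143.0143 / 1824.793048
= 0.0784 Ns^2/m^8


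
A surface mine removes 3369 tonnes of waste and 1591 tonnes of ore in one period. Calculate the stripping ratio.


Stripping ratio = waste tonnage / ore tonnage
= 3369 / 1591
= 2.1175

2.1175


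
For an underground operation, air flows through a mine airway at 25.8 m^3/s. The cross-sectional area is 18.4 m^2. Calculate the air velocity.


1.4022 m/s

Velocity = flow rate / cross-sectional area
= 25.8 / 18.4
= 1.4022 m/s


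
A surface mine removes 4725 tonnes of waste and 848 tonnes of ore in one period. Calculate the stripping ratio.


Stripping ratio = waste tonnage / ore tonnage
= 4725 / 848
= 5.5719

5.5719


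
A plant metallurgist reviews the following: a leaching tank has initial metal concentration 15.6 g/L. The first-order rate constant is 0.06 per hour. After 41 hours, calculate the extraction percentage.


91.4565%

Compute the exponent:
-k * t = -0.06 * 41 = -2.46
Remaining concentration:
C = 15.6 * exp(-2.46)
= 15.6 * 0.08543495097
= 1.332785235 g/L
Extracted = 15.6 - 1.332785235 = 14.26721476 g/L
Extraction % = 14.26721476 / 15.6 * 100
= 91.4565%


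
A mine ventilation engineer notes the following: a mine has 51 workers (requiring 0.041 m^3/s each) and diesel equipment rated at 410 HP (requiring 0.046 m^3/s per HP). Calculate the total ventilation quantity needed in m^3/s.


Airflow for workers:
Q_people = 51 * 0.041 = 2.091 m^3/s
Airflow for diesel equipment:
Q_diesel = 410 * 0.046 = 18.86 m^3/s
Total ventilation:
Q_total = 2.091 + 18.86
= 20.951 m^3/s

20.951 m^3/s


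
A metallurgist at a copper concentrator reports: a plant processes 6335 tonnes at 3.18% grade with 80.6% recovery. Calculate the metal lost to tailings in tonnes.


Total metal in feed:
= 6335 * 3.18 / 100 = 201.453 tonnes
Metal recovered:
= 201.453 * 80.6 / 100 = 162.371118 tonnes
Metal lost to tailings:
= 201.453 - 162.371118
= 39.0819 tonnes

39.0819 tonnes


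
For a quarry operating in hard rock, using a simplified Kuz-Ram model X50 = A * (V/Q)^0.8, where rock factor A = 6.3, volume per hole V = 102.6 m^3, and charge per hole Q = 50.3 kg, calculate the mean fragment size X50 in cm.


11.143 cm

Compute V/Q:
V/Q = 102.6 / 50.3 = 2.039761431
Raise to the power 0.8:
(V/Q)^0.8 = 2.039761431^0.8 = 1.768737976
Multiply by A:
X50 = 6.3 * 1.768737976
= 11.143 cm


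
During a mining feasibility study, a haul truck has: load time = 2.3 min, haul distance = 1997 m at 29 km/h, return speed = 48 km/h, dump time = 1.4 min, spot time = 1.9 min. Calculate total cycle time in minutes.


12.228 min

Convert haul speed to m/min: 29 * 1000/60 = 483.3333333 m/min
Haul time = 1997 / 483.3333333 = 4.131724138 min
Convert return speed to m/min: 48 * 1000/60 = 800 m/min
Return time = 1997 / 800 = 2.49625 min
Total cycle time:
= 2.3 + 4.131724138 + 1.4 + 2.49625 + 1.9
= 12.228 min


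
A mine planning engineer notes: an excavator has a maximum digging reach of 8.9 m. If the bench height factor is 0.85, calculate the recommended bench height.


Bench height = reach * factor
= 8.9 * 0.85
= 7.565 m

7.565 m


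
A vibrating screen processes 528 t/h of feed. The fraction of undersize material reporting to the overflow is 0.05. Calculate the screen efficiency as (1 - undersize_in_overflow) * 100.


95.0%

Screen efficiency = (1 - fraction of undersize in overflow) * 100
= (1 - 0.05) * 100
= 0.95 * 100
= 95.0%


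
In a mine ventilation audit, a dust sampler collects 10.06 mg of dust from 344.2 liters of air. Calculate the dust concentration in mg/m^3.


Convert liters to m^3: 1 m^3 = 1000 L
Concentration = mass / volume * 1000
= 10.06 / 344.2 * 1000
= 0.02922719349 * 1000
= 29.2272 mg/m^3

29.2272 mg/m^3


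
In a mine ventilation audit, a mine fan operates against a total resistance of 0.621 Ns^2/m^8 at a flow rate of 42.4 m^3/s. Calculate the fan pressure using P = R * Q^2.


Compute Q^2:
Q^2 = 42.4^2 = 1797.76
Compute pressure:
P = R * Q^2 = 0.621 * 1797.76
= 1116.409 Pa

1116.409 Pa


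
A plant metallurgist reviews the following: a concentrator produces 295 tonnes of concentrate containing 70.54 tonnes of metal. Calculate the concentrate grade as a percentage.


23.9119%

Grade = (metal in concentrate / concentrate mass) * 100
= (70.54 / 295) * 100
= 0.2391186441 * 100
= 23.9119%


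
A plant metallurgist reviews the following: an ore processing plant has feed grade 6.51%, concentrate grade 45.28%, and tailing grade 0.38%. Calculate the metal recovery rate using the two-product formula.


94.9598%

Using the two-product formula:
R = 100 * c * (f - t) / (f * (c - t))
Numerator = 100 * 45.28 * (6.51 - 0.38)
= 100 * 45.28 * 6.13
= 27756.64
Denominator = 6.51 * (45.28 - 0.38)
= 6.51 * 44.9
= 292.299
R = 27756.64 / 292.299
= 94.9598%


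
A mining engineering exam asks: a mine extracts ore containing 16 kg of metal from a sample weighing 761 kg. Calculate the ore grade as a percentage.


2.1025%

Ore grade = (metal mass / ore mass) * 100
= (16 / 761) * 100
= 0.02102496715 * 100
= 2.1025%


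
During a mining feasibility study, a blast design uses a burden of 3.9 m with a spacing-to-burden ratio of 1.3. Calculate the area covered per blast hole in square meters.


First, find the spacing:
Spacing = burden * ratio = 3.9 * 1.3
= 5.07 m
Then, calculate the area:
Area = burden * spacing = 3.9 * 5.07
= 19.773 m^2

19.773 m^2


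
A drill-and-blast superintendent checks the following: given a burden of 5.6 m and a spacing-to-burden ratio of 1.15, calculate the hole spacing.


6.44 m

Spacing = burden * ratio
= 5.6 * 1.15
= 6.44 m


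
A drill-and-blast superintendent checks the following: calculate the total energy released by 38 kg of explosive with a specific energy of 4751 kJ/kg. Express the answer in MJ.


180.538 MJ

Energy = mass * specific_energy / 1000
= 38 * 4751 / 1000
= 180538 / 1000
= 180.538 MJ


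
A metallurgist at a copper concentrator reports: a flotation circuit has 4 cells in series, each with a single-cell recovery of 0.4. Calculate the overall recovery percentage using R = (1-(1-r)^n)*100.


Complement of single-cell recovery:
1 - r = 1 - 0.4 = 0.6
Raise to power n:
(1 - r)^4 = 0.6^4 = 0.1296
Overall recovery:
R = (1 - 0.1296) * 100
= 87.04%

87.04%


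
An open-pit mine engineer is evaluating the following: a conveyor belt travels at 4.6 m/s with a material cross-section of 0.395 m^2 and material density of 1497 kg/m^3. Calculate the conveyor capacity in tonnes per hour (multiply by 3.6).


Volumetric flow = speed * area
= 4.6 * 0.395 = 1.817 m^3/s
Mass flow = volumetric * density
= 1.817 * 1497 = 2720.049 kg/s
Convert to t/h: multiply by 3.6
Capacity = 2720.049 * 3.6
= 9792.1764 t/h

9792.1764 t/h


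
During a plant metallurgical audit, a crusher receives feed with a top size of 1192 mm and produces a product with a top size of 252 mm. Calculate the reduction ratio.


4.7302

Reduction ratio = feed size / product size
= 1192 / 252
= 4.7302


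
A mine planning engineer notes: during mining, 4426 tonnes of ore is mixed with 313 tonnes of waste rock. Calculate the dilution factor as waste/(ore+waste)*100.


6.6048%

Total material = ore + waste
= 4426 + 313 = 4739 tonnes
Dilution = waste / total * 100
= 313 / 4739 * 100
= 0.06604768939 * 100
= 6.6048%


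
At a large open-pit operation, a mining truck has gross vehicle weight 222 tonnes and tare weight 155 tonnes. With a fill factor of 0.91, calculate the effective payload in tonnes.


60.97 tonnes

Maximum payload = gross - tare
= 222 - 155 = 67 tonnes
Effective payload = max payload * fill factor
= 67 * 0.91
= 60.97 tonnes


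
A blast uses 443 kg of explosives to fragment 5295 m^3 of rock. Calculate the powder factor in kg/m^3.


0.0837 kg/m^3

Powder factor = explosive mass / rock volume
= 443 / 5295
= 0.0837 kg/m^3


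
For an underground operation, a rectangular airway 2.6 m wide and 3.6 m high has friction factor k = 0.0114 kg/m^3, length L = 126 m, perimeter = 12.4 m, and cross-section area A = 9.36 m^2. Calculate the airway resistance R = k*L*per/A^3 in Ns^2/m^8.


Compute the numerator:
k * L * per = 0.0114 * 126 * 12.4
= 17.81136
Compute the denominator:
A^3 = 9.36^3 = 820.025856
Resistance:
R = 17.81136 / 820.025856
= 0.0217 Ns^2/m^8

0.0217 Ns^2/m^8


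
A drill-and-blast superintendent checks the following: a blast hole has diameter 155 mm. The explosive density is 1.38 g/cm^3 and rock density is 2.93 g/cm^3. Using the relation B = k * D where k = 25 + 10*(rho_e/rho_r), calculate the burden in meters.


4.605 m

First, compute k:
rho_e / rho_r = 1.38 / 2.93 = 0.4709897611
k = 25 + 10 * 0.4709897611 = 29.70989761
Then, compute burden:
B = k * D / 1000 = 29.70989761 * 155 / 1000
= 4605.03413 / 1000
= 4.605 m


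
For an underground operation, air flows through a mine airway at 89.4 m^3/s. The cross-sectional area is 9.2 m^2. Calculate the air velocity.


9.7174 m/s

Velocity = flow rate / cross-sectional area
= 89.4 / 9.2
= 9.7174 m/s


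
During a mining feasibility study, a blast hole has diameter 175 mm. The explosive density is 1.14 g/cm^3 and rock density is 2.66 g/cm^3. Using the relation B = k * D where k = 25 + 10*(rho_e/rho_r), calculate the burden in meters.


5.125 m

First, compute k:
rho_e / rho_r = 1.14 / 2.66 = 0.4285714286
k = 25 + 10 * 0.4285714286 = 29.28571429
Then, compute burden:
B = k * D / 1000 = 29.28571429 * 175 / 1000
= 5125 / 1000
= 5.125 m


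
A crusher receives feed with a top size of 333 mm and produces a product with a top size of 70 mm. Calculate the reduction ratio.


Reduction ratio = feed size / product size
= 333 / 70
= 4.7571

4.7571


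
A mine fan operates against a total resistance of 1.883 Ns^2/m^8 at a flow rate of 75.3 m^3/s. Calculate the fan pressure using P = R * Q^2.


Compute Q^2:
Q^2 = 75.3^2 = 5670.09
Compute pressure:
P = R * Q^2 = 1.883 * 5670.09
= 10676.7795 Pa

10676.7795 Pa


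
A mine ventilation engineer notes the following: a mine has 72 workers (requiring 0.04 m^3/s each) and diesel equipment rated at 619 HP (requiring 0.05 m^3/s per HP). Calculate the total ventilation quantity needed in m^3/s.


33.83 m^3/s

Airflow for workers:
Q_people = 72 * 0.04 = 2.88 m^3/s
Airflow for diesel equipment:
Q_diesel = 619 * 0.05 = 30.95 m^3/s
Total ventilation:
Q_total = 2.88 + 30.95
= 33.83 m^3/s


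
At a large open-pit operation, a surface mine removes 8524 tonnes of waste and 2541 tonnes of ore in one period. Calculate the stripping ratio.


3.3546

Stripping ratio = waste tonnage / ore tonnage
= 8524 / 2541
= 3.3546


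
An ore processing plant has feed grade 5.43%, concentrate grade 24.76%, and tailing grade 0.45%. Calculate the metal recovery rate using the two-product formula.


Using the two-product formula:
R = 100 * c * (f - t) / (f * (c - t))
Numerator = 100 * 24.76 * (5.43 - 0.45)
= 100 * 24.76 * 4.98
= 12330.48
Denominator = 5.43 * (24.76 - 0.45)
= 5.43 * 24.31
= 132.0033
R = 12330.48 / 132.0033
= 93.4104%

93.4104%


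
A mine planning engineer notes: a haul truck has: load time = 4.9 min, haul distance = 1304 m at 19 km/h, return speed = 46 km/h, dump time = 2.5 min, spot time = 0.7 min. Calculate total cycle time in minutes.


Convert haul speed to m/min: 19 * 1000/60 = 316.6666667 m/min
Haul time = 1304 / 316.6666667 = 4.117894737 min
Convert return speed to m/min: 46 * 1000/60 = 766.6666667 m/min
Return time = 1304 / 766.6666667 = 1.700869565 min
Total cycle time:
= 4.9 + 4.117894737 + 2.5 + 1.700869565 + 0.7
= 13.9188 min

13.9188 min


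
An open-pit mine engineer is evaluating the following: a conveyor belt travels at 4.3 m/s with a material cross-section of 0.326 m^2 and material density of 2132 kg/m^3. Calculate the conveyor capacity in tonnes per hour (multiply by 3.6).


Volumetric flow = speed * area
= 4.3 * 0.326 = 1.4018 m^3/s
Mass flow = volumetric * density
= 1.4018 * 2132 = 2988.6376 kg/s
Convert to t/h: multiply by 3.6
Capacity = 2988.6376 * 3.6
= 10759.0954 t/h

10759.0954 t/h


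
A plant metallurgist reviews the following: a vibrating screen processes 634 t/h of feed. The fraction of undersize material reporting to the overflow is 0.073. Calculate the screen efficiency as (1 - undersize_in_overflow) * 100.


Screen efficiency = (1 - fraction of undersize in overflow) * 100
= (1 - 0.073) * 100
= 0.927 * 100
= 92.7%

92.7%


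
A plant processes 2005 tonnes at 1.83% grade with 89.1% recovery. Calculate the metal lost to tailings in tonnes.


3.9994 tonnes

Total metal in feed:
= 2005 * 1.83 / 100 = 36.6915 tonnes
Metal recovered:
= 36.6915 * 89.1 / 100 = 32.6921265 tonnes
Metal lost to tailings:
= 36.6915 - 32.6921265
= 3.9994 tonnes


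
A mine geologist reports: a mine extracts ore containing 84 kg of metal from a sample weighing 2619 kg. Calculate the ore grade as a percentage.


Ore grade = (metal mass / ore mass) * 100
= (84 / 2619) * 100
= 0.03207331042 * 100
= 3.2073%

3.2073%


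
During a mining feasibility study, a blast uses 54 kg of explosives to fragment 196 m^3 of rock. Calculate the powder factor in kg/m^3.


Powder factor = explosive mass / rock volume
= 54 / 196
= 0.2755 kg/m^3

0.2755 kg/m^3


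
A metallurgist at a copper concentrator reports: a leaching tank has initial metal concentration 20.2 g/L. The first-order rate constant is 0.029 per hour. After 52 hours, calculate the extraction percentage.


Compute the exponent:
-k * t = -0.029 * 52 = -1.508
Remaining concentration:
C = 20.2 * exp(-1.508)
= 20.2 * 0.22135224
= 4.471315249 g/L
Extracted = 20.2 - 4.471315249 = 15.72868475 g/L
Extraction % = 15.72868475 / 20.2 * 100
= 77.8648%

77.8648%


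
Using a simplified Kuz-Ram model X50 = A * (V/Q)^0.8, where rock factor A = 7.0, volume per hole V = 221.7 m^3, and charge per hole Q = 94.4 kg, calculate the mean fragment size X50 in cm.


13.859 cm

Compute V/Q:
V/Q = 221.7 / 94.4 = 2.348516949
Raise to the power 0.8:
(V/Q)^0.8 = 2.348516949^0.8 = 1.979862177
Multiply by A:
X50 = 7.0 * 1.979862177
= 13.859 cm


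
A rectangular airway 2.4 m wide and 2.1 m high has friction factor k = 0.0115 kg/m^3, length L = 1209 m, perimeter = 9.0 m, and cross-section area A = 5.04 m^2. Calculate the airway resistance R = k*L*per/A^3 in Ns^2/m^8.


Compute the numerator:
k * L * per = 0.0115 * 1209 * 9.0
= 125.1315
Compute the denominator:
A^3 = 5.04^3 = 128.024064
Resistance:
R = 125.1315 / 128.024064
= 0.9774 Ns^2/m^8

0.9774 Ns^2/m^8


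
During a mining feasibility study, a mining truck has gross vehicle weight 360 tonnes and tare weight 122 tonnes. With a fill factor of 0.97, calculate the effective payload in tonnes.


Maximum payload = gross - tare
= 360 - 122 = 238 tonnes
Effective payload = max payload * fill factor
= 238 * 0.97
= 230.86 tonnes

230.86 tonnes


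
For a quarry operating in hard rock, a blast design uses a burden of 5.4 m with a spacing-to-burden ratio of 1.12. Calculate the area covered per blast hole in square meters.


32.6592 m^2

First, find the spacing:
Spacing = burden * ratio = 5.4 * 1.12
= 6.048 m
Then, calculate the area:
Area = burden * spacing = 5.4 * 6.048
= 32.6592 m^2


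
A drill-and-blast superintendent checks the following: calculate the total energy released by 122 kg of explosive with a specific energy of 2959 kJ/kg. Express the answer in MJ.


Energy = mass * specific_energy / 1000
= 122 * 2959 / 1000
= 360998 / 1000
= 360.998 MJ

360.998 MJ


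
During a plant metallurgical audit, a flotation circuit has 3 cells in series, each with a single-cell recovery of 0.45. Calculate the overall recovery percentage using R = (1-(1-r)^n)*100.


Complement of single-cell recovery:
1 - r = 1 - 0.45 = 0.55
Raise to power n:
(1 - r)^3 = 0.55^3 = 0.166375
Overall recovery:
R = (1 - 0.166375) * 100
= 83.3625%

83.3625%


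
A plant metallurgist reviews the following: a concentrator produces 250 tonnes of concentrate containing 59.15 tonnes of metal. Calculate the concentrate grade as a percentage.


23.66%

Grade = (metal in concentrate / concentrate mass) * 100
= (59.15 / 250) * 100
= 0.2366 * 100
= 23.66%


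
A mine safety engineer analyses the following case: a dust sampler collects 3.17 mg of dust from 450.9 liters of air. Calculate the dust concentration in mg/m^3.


7.0304 mg/m^3

Convert liters to m^3: 1 m^3 = 1000 L
Concentration = mass / volume * 1000
= 3.17 / 450.9 * 1000
= 0.007030383677 * 1000
= 7.0304 mg/m^3


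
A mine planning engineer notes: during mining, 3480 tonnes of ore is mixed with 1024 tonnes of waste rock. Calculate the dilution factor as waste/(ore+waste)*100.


Total material = ore + waste
= 3480 + 1024 = 4504 tonnes
Dilution = waste / total * 100
= 1024 / 4504 * 100
= 0.2273534636 * 100
= 22.7353%

22.7353%


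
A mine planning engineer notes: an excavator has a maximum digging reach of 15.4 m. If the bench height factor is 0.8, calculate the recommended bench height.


12.32 m

Bench height = reach * factor
= 15.4 * 0.8
= 12.32 m


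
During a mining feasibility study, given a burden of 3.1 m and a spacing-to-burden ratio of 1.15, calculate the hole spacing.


Spacing = burden * ratio
= 3.1 * 1.15
= 3.565 m

3.565 m


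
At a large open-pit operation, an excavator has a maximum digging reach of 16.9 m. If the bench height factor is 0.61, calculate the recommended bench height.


Bench height = reach * factor
= 16.9 * 0.61
= 10.309 m

10.309 m


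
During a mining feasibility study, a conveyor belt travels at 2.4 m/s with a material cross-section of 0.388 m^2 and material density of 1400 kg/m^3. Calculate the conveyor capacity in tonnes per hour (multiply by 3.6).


Volumetric flow = speed * area
= 2.4 * 0.388 = 0.9312 m^3/s
Mass flow = volumetric * density
= 0.9312 * 1400 = 1303.68 kg/s
Convert to t/h: multiply by 3.6
Capacity = 1303.68 * 3.6
= 4693.248 t/h

4693.248 t/h


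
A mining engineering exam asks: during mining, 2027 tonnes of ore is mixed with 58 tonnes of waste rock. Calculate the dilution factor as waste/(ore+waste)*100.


2.7818%

Total material = ore + waste
= 2027 + 58 = 2085 tonnes
Dilution = waste / total * 100
= 58 / 2085 * 100
= 0.0278177458 * 100
= 2.7818%


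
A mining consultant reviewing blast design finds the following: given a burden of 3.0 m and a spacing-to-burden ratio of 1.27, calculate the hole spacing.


3.81 m

Spacing = burden * ratio
= 3.0 * 1.27
= 3.81 m


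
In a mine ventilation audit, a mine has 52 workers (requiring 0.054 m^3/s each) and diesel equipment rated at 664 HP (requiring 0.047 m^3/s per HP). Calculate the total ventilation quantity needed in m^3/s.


Airflow for workers:
Q_people = 52 * 0.054 = 2.808 m^3/s
Airflow for diesel equipment:
Q_diesel = 664 * 0.047 = 31.208 m^3/s
Total ventilation:
Q_total = 2.808 + 31.208
= 34.016 m^3/s

34.016 m^3/s


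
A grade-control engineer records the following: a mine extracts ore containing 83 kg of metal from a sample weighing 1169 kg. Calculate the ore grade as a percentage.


Ore grade = (metal mass / ore mass) * 100
= (83 / 1169) * 100
= 0.07100085543 * 100
= 7.1001%

7.1001%


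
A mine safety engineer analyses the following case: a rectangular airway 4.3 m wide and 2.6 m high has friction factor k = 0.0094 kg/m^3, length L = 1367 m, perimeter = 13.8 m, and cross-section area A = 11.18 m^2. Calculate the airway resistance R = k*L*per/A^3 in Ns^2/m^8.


0.1269 Ns^2/m^8

Compute the numerator:
k * L * per = 0.0094 * 1367 * 13.8
= 177.32724
Compute the denominator:
A^3 = 11.18^3 = 1397.415032
Resistance:
R = 177.32724 / 1397.415032
= 0.1269 Ns^2/m^8


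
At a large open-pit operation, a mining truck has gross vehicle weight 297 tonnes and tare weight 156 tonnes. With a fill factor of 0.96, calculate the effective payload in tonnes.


135.36 tonnes

Maximum payload = gross - tare
= 297 - 156 = 141 tonnes
Effective payload = max payload * fill factor
= 141 * 0.96
= 135.36 tonnes


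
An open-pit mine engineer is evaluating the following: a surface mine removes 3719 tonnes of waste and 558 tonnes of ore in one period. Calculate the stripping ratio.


6.6649

Stripping ratio = waste tonnage / ore tonnage
= 3719 / 558
= 6.6649


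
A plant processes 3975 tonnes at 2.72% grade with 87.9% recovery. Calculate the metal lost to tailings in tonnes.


13.0825 tonnes

Total metal in feed:
= 3975 * 2.72 / 100 = 108.12 tonnes
Metal recovered:
= 108.12 * 87.9 / 100 = 95.03748 tonnes
Metal lost to tailings:
= 108.12 - 95.03748
= 13.0825 tonnes


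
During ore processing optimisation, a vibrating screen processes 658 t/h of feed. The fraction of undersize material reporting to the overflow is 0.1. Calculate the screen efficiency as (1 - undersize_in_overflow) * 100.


90.0%

Screen efficiency = (1 - fraction of undersize in overflow) * 100
= (1 - 0.1) * 100
= 0.9 * 100
= 90.0%


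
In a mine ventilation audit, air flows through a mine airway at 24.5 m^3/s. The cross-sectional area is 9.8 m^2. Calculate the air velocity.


Velocity = flow rate / cross-sectional area
= 24.5 / 9.8
= 2.5 m/s

2.5 m/s


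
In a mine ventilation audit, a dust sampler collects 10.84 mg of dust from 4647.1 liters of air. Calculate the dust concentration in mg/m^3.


Convert liters to m^3: 1 m^3 = 1000 L
Concentration = mass / volume * 1000
= 10.84 / 4647.1 * 1000
= 0.002332637559 * 1000
= 2.3326 mg/m^3

2.3326 mg/m^3


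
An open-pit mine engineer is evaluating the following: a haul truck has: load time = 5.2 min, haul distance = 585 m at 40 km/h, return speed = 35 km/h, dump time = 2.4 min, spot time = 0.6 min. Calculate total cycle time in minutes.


10.0804 min

Convert haul speed to m/min: 40 * 1000/60 = 666.6666667 m/min
Haul time = 585 / 666.6666667 = 0.8775 min
Convert return speed to m/min: 35 * 1000/60 = 583.3333333 m/min
Return time = 585 / 583.3333333 = 1.002857143 min
Total cycle time:
= 5.2 + 0.8775 + 2.4 + 1.002857143 + 0.6
= 10.0804 min


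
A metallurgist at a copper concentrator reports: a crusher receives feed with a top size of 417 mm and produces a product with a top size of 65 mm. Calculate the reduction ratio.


6.4154

Reduction ratio = feed size / product size
= 417 / 65
= 6.4154


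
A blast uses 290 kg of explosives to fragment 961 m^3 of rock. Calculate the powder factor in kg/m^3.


0.3018 kg/m^3

Powder factor = explosive mass / rock volume
= 290 / 961
= 0.3018 kg/m^3


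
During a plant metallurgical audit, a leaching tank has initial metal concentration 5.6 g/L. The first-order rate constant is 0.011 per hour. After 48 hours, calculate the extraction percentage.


41.0217%

Compute the exponent:
-k * t = -0.011 * 48 = -0.528
Remaining concentration:
C = 5.6 * exp(-0.528)
= 5.6 * 0.5897833576
= 3.302786803 g/L
Extracted = 5.6 - 3.302786803 = 2.297213197 g/L
Extraction % = 2.297213197 / 5.6 * 100
= 41.0217%


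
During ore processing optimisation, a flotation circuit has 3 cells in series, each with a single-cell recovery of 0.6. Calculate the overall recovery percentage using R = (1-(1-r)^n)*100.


93.6%

Complement of single-cell recovery:
1 - r = 1 - 0.6 = 0.4
Raise to power n:
(1 - r)^3 = 0.4^3 = 0.064
Overall recovery:
R = (1 - 0.064) * 100
= 93.6%


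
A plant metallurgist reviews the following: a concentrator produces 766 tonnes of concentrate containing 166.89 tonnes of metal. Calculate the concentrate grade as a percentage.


Grade = (metal in concentrate / concentrate mass) * 100
= (166.89 / 766) * 100
= 0.2178720627 * 100
= 21.7872%

21.7872%


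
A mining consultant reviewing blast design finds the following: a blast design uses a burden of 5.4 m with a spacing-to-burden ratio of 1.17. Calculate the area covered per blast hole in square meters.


First, find the spacing:
Spacing = burden * ratio = 5.4 * 1.17
= 6.318 m
Then, calculate the area:
Area = burden * spacing = 5.4 * 6.318
= 34.1172 m^2

34.1172 m^2


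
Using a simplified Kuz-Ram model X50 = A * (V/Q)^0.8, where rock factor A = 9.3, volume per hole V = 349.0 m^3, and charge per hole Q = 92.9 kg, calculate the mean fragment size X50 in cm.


Compute V/Q:
V/Q = 349.0 / 92.9 = 3.756727664
Raise to the power 0.8:
(V/Q)^0.8 = 3.756727664^0.8 = 2.883020765
Multiply by A:
X50 = 9.3 * 2.883020765
= 26.8121 cm

26.8121 cm


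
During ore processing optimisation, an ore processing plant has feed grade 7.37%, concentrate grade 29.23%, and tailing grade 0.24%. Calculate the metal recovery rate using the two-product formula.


Using the two-product formula:
R = 100 * c * (f - t) / (f * (c - t))
Numerator = 100 * 29.23 * (7.37 - 0.24)
= 100 * 29.23 * 7.13
= 20840.99
Denominator = 7.37 * (29.23 - 0.24)
= 7.37 * 28.99
= 213.6563
R = 20840.99 / 213.6563
= 97.5445%

97.5445%


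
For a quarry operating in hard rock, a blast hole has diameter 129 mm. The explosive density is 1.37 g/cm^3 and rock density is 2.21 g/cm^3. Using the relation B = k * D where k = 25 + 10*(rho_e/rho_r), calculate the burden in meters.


4.0247 m

First, compute k:
rho_e / rho_r = 1.37 / 2.21 = 0.6199095023
k = 25 + 10 * 0.6199095023 = 31.19909502
Then, compute burden:
B = k * D / 1000 = 31.19909502 * 129 / 1000
= 4024.683258 / 1000
= 4.0247 m


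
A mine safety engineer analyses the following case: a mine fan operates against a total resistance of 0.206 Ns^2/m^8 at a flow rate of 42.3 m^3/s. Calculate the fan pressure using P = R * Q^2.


Compute Q^2:
Q^2 = 42.3^2 = 1789.29
Compute pressure:
P = R * Q^2 = 0.206 * 1789.29
= 368.5937 Pa

368.5937 Pa


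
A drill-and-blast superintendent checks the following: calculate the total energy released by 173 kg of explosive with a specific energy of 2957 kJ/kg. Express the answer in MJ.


Energy = mass * specific_energy / 1000
= 173 * 2957 / 1000
= 511561 / 1000
= 511.561 MJ

511.561 MJ


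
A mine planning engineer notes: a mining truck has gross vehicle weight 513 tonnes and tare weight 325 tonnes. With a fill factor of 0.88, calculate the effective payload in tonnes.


165.44 tonnes

Maximum payload = gross - tare
= 513 - 325 = 188 tonnes
Effective payload = max payload * fill factor
= 188 * 0.88
= 165.44 tonnes


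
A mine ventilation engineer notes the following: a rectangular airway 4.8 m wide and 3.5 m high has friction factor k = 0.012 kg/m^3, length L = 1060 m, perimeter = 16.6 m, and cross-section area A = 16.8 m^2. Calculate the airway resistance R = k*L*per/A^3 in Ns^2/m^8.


0.0445 Ns^2/m^8

Compute the numerator:
k * L * per = 0.012 * 1060 * 16.6
= 211.152
Compute the denominator:
A^3 = 16.8^3 = 4741.632
Resistance:
R = 211.152 / 4741.632
= 0.0445 Ns^2/m^8


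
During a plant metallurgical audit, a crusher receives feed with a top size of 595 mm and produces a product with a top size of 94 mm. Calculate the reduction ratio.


6.3298

Reduction ratio = feed size / product size
= 595 / 94
= 6.3298


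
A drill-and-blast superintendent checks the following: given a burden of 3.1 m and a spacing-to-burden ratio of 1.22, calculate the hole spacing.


Spacing = burden * ratio
= 3.1 * 1.22
= 3.782 m

3.782 m


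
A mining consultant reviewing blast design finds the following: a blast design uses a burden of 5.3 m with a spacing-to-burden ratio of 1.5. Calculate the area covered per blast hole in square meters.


First, find the spacing:
Spacing = burden * ratio = 5.3 * 1.5
= 7.95 m
Then, calculate the area:
Area = burden * spacing = 5.3 * 7.95
= 42.135 m^2

42.135 m^2


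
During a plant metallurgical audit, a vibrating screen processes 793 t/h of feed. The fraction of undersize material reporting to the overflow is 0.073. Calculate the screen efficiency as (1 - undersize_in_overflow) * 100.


92.7%

Screen efficiency = (1 - fraction of undersize in overflow) * 100
= (1 - 0.073) * 100
= 0.927 * 100
= 92.7%


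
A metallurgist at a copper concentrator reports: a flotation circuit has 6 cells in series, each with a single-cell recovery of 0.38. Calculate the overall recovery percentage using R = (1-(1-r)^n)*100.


94.32%

Complement of single-cell recovery:
1 - r = 1 - 0.38 = 0.62
Raise to power n:
(1 - r)^6 = 0.62^6 = 0.05680023558
Overall recovery:
R = (1 - 0.05680023558) * 100
= 94.32%


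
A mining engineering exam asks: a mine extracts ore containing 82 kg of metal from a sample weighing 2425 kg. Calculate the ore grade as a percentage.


3.3814%

Ore grade = (metal mass / ore mass) * 100
= (82 / 2425) * 100
= 0.03381443299 * 100
= 3.3814%


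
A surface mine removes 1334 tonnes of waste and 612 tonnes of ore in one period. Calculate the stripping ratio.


2.1797

Stripping ratio = waste tonnage / ore tonnage
= 1334 / 612
= 2.1797


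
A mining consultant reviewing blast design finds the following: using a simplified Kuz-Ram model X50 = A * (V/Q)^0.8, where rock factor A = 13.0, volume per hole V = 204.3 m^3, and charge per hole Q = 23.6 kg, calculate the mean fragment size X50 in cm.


73.085 cm

Compute V/Q:
V/Q = 204.3 / 23.6 = 8.656779661
Raise to the power 0.8:
(V/Q)^0.8 = 8.656779661^0.8 = 5.621925562
Multiply by A:
X50 = 13.0 * 5.621925562
= 73.085 cm


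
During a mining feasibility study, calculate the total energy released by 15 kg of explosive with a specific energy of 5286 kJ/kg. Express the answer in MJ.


79.29 MJ

Energy = mass * specific_energy / 1000
= 15 * 5286 / 1000
= 79290 / 1000
= 79.29 MJ


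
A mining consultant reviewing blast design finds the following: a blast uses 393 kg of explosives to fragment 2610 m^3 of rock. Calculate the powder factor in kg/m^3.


0.1506 kg/m^3

Powder factor = explosive mass / rock volume
= 393 / 2610
= 0.1506 kg/m^3


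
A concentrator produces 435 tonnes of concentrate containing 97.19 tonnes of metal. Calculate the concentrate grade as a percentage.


Grade = (metal in concentrate / concentrate mass) * 100
= (97.19 / 435) * 100
= 0.2234252874 * 100
= 22.3425%

22.3425%


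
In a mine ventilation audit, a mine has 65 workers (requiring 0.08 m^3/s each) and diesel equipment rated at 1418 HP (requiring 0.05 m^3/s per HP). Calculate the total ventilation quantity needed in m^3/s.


76.1 m^3/s

Airflow for workers:
Q_people = 65 * 0.08 = 5.2 m^3/s
Airflow for diesel equipment:
Q_diesel = 1418 * 0.05 = 70.9 m^3/s
Total ventilation:
Q_total = 5.2 + 70.9
= 76.1 m^3/s


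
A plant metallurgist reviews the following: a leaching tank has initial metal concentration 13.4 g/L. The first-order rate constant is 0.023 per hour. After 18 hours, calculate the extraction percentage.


33.8999%

Compute the exponent:
-k * t = -0.023 * 18 = -0.414
Remaining concentration:
C = 13.4 * exp(-0.414)
= 13.4 * 0.6610009513
= 8.857412747 g/L
Extracted = 13.4 - 8.857412747 = 4.542587253 g/L
Extraction % = 4.542587253 / 13.4 * 100
= 33.8999%


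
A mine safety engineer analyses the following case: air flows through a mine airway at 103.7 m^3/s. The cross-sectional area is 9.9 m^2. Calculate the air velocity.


10.4747 m/s

Velocity = flow rate / cross-sectional area
= 103.7 / 9.9
= 10.4747 m/s


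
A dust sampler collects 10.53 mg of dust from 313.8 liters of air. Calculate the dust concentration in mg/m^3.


Convert liters to m^3: 1 m^3 = 1000 L
Concentration = mass / volume * 1000
= 10.53 / 313.8 * 1000
= 0.03355640535 * 1000
= 33.5564 mg/m^3

33.5564 mg/m^3


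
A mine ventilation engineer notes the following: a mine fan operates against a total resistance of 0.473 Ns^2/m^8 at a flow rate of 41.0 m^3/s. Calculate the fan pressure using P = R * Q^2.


Compute Q^2:
Q^2 = 41.0^2 = 1681.0
Compute pressure:
P = R * Q^2 = 0.473 * 1681.0
= 795.113 Pa

795.113 Pa


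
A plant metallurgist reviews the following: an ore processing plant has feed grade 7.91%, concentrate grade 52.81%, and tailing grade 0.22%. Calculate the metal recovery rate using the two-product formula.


97.6254%

Using the two-product formula:
R = 100 * c * (f - t) / (f * (c - t))
Numerator = 100 * 52.81 * (7.91 - 0.22)
= 100 * 52.81 * 7.69
= 40610.89
Denominator = 7.91 * (52.81 - 0.22)
= 7.91 * 52.59
= 415.9869
R = 40610.89 / 415.9869
= 97.6254%


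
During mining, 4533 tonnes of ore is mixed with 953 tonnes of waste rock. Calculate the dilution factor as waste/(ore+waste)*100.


17.3715%

Total material = ore + waste
= 4533 + 953 = 5486 tonnes
Dilution = waste / total * 100
= 953 / 5486 * 100
= 0.1737149107 * 100
= 17.3715%


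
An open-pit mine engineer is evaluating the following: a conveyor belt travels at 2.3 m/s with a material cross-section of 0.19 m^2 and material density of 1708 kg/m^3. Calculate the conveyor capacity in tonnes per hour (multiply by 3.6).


2687.0256 t/h

Volumetric flow = speed * area
= 2.3 * 0.19 = 0.437 m^3/s
Mass flow = volumetric * density
= 0.437 * 1708 = 746.396 kg/s
Convert to t/h: multiply by 3.6
Capacity = 746.396 * 3.6
= 2687.0256 t/h


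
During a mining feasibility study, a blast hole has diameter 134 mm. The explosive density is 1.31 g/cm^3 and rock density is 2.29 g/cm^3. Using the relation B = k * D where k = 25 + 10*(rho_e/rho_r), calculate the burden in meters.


4.1166 m

First, compute k:
rho_e / rho_r = 1.31 / 2.29 = 0.5720524017
k = 25 + 10 * 0.5720524017 = 30.72052402
Then, compute burden:
B = k * D / 1000 = 30.72052402 * 134 / 1000
= 4116.550218 / 1000
= 4.1166 m


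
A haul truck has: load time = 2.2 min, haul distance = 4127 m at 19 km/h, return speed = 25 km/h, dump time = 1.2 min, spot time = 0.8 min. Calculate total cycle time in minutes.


Convert haul speed to m/min: 19 * 1000/60 = 316.6666667 m/min
Haul time = 4127 / 316.6666667 = 13.03263158 min
Convert return speed to m/min: 25 * 1000/60 = 416.6666667 m/min
Return time = 4127 / 416.6666667 = 9.9048 min
Total cycle time:
= 2.2 + 13.03263158 + 1.2 + 9.9048 + 0.8
= 27.1374 min

27.1374 min


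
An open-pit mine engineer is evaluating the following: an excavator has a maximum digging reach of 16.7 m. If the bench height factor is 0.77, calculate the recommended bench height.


12.859 m

Bench height = reach * factor
= 16.7 * 0.77
= 12.859 m


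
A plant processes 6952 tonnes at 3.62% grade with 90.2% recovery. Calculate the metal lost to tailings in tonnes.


Total metal in feed:
= 6952 * 3.62 / 100 = 251.6624 tonnes
Metal recovered:
= 251.6624 * 90.2 / 100 = 226.9994848 tonnes
Metal lost to tailings:
= 251.6624 - 226.9994848
= 24.6629 tonnes

24.6629 tonnes


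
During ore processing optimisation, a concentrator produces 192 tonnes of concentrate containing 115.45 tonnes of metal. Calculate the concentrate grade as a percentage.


60.1302%

Grade = (metal in concentrate / concentrate mass) * 100
= (115.45 / 192) * 100
= 0.6013020833 * 100
= 60.1302%


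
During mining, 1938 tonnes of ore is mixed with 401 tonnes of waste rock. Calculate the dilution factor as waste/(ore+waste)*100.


17.1441%

Total material = ore + waste
= 1938 + 401 = 2339 tonnes
Dilution = waste / total * 100
= 401 / 2339 * 100
= 0.1714407867 * 100
= 17.1441%


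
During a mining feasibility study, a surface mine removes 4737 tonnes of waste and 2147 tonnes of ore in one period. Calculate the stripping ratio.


Stripping ratio = waste tonnage / ore tonnage
= 4737 / 2147
= 2.2063

2.2063


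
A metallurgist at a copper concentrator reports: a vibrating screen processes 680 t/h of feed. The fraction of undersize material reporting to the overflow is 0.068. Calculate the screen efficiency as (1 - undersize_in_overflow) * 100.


93.2%

Screen efficiency = (1 - fraction of undersize in overflow) * 100
= (1 - 0.068) * 100
= 0.932 * 100
= 93.2%


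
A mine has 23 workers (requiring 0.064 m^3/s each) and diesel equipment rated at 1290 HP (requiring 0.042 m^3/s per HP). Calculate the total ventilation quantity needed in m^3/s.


55.652 m^3/s

Airflow for workers:
Q_people = 23 * 0.064 = 1.472 m^3/s
Airflow for diesel equipment:
Q_diesel = 1290 * 0.042 = 54.18 m^3/s
Total ventilation:
Q_total = 1.472 + 54.18
= 55.652 m^3/s


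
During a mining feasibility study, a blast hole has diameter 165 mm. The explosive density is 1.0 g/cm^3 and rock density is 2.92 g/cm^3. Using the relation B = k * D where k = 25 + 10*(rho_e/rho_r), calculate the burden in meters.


First, compute k:
rho_e / rho_r = 1.0 / 2.92 = 0.3424657534
k = 25 + 10 * 0.3424657534 = 28.42465753
Then, compute burden:
B = k * D / 1000 = 28.42465753 * 165 / 1000
= 4690.068493 / 1000
= 4.6901 m

4.6901 m
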